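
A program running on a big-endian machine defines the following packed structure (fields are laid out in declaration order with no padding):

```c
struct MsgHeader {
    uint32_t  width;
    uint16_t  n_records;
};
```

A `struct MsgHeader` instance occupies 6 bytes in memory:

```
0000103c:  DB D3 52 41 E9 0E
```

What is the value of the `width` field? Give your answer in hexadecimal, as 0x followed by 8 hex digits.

0xDBD35241

`width` is the first field, at byte offset 0, occupying 4 bytes.
Bytes at offsets 0..3: DB D3 52 41.
Big-endian: lowest address holds the most-significant byte.
The bytes are already most-significant first: 0xDBD35241.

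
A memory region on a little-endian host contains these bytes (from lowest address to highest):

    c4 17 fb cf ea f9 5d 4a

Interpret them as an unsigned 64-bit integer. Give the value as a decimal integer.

Little-endian: lowest address holds the least-significant byte.
Reassemble most-significant byte first: 4A 5D F9 EA CF FB 17 C4 → 0x4A5DF9EACFFB17C4.
0x4A5DF9EACFFB17C4 = 5358713918547761092.

5358713918547761092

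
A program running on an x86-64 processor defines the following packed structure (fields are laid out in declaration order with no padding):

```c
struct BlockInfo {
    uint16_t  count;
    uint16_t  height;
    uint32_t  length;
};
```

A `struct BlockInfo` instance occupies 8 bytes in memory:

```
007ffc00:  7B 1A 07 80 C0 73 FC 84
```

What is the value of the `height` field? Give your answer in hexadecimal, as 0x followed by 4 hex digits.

0x8007

`height` follows `count` (2 bytes), so it starts at byte offset 2 and occupies 2 bytes.
Bytes at offsets 2..3: 07 80.
In little-endian order the low byte comes first in memory.
Reassemble most-significant byte first: 80 07 → 0x8007.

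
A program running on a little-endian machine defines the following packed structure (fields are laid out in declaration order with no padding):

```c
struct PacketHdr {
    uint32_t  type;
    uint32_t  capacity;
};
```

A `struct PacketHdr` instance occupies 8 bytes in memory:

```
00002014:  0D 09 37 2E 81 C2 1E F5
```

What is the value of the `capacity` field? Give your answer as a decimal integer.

`capacity` follows `type` (4 bytes), so it starts at byte offset 4 and occupies 4 bytes.
Bytes at offsets 4..7: 81 C2 1E F5.
Little-endian: lowest address holds the least-significant byte.
Reassemble most-significant byte first: F5 1E C2 81 → 0xF51EC281.
0xF51EC281 = 4112433793.

4112433793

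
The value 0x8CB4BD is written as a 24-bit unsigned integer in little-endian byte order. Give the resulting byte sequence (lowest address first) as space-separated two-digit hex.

BD B4 8C

Split into bytes (most-significant first): 8C B4 BD.
Little-endian stores the least-significant byte at the lowest address.
So at ascending addresses the bytes are BD B4 8C.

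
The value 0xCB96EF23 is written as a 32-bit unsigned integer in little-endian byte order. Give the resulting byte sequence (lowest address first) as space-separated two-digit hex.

Split into bytes (most-significant first): CB 96 EF 23.
Little-endian: lowest address holds the least-significant byte.
So at ascending addresses the bytes are 23 EF 96 CB.

23 EF 96 CB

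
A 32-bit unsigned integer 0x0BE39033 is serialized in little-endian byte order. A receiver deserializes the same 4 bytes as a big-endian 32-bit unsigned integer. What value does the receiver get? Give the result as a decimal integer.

865133323

Stored little-endian, the bytes at ascending addresses are 33 90 E3 0B.
Read back as big-endian, the last byte is least significant, giving 0x3390E30B.
0x3390E30B = 865133323.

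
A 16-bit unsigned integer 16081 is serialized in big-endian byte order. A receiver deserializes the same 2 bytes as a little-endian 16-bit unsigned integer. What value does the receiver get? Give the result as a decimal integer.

53566

16081 in 16-bit hexadecimal is 0x3ED1.
Stored big-endian, the bytes at ascending addresses are 3E D1.
Read back as little-endian, the first byte is least significant, giving 0xD13E.
0xD13E = 53566.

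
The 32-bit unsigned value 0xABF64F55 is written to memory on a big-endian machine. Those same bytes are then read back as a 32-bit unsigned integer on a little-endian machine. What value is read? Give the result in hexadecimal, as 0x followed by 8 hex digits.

0x554FF6AB

Stored big-endian, the bytes at ascending addresses are AB F6 4F 55.
Read back as little-endian, the first byte is least significant, giving 0x554FF6AB.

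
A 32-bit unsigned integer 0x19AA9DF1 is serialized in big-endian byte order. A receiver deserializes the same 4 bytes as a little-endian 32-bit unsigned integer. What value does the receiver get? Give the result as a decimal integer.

Stored big-endian, the bytes at ascending addresses are 19 AA 9D F1.
Read back as little-endian, the first byte is least significant, giving 0xF19DAA19.
0xF19DAA19 = 4053641753.

4053641753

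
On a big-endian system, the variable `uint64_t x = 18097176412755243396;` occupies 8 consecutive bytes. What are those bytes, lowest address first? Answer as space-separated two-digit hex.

FB 26 16 10 7F DA B1 84

18097176412755243396 in hexadecimal, padded to 64 bits, is 0xFB2616107FDAB184.
Split into bytes (most-significant first): FB 26 16 10 7F DA B1 84.
Big-endian stores the most-significant byte at the lowest address.
So the memory order matches the most-significant-first order: FB 26 16 10 7F DA B1 84.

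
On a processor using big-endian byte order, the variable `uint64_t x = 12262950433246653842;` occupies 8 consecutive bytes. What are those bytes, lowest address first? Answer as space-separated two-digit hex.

AA 2E C0 72 77 E3 AD 92

12262950433246653842 in hexadecimal, padded to 64 bits, is 0xAA2EC07277E3AD92.
Split into bytes (most-significant first): AA 2E C0 72 77 E3 AD 92.
Big-endian stores the most-significant byte at the lowest address.
So the memory order matches the most-significant-first order: AA 2E C0 72 77 E3 AD 92.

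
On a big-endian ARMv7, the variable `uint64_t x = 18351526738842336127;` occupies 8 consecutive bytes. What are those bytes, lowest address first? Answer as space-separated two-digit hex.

FE AD B8 56 A2 C7 BB 7F

18351526738842336127 in hexadecimal, padded to 64 bits, is 0xFEADB856A2C7BB7F.
Split into bytes (most-significant first): FE AD B8 56 A2 C7 BB 7F.
In big-endian order the high byte comes first in memory.
So the memory order matches the most-significant-first order: FE AD B8 56 A2 C7 BB 7F.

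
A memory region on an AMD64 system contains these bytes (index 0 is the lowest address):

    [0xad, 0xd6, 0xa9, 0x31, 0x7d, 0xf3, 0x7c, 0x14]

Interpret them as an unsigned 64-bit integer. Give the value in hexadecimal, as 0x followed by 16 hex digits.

Little-endian: lowest address holds the least-significant byte.
Reassemble most-significant byte first: 14 7C F3 7D 31 A9 D6 AD → 0x147CF37D31A9D6AD.

0x147CF37D31A9D6AD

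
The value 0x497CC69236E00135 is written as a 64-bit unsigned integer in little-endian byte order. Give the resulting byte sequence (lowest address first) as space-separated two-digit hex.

Split into bytes (most-significant first): 49 7C C6 92 36 E0 01 35.
In little-endian order the low byte comes first in memory.
So at ascending addresses the bytes are 35 01 E0 36 92 C6 7C 49.

35 01 E0 36 92 C6 7C 49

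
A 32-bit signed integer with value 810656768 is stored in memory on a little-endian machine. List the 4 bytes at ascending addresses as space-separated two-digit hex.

810656768 in hexadecimal, padded to 32 bits, is 0x3051A400.
Split into bytes (most-significant first): 30 51 A4 00.
Little-endian stores the least-significant byte at the lowest address.
So at ascending addresses the bytes are 00 A4 51 30.

00 A4 51 30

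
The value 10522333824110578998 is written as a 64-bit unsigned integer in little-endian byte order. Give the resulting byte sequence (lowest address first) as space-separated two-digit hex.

10522333824110578998 in hexadecimal, padded to 64 bits, is 0x9206D6DD02304D36.
Split into bytes (most-significant first): 92 06 D6 DD 02 30 4D 36.
Little-endian stores the least-significant byte at the lowest address.
So at ascending addresses the bytes are 36 4D 30 02 DD D6 06 92.

36 4D 30 02 DD D6 06 92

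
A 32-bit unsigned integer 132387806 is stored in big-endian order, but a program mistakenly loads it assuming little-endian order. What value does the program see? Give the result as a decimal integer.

132387806 in 32-bit hexadecimal is 0x07E413DE.
Stored big-endian, the bytes at ascending addresses are 07 E4 13 DE.
Read back as little-endian, the first byte is least significant, giving 0xDE13E407.
0xDE13E407 = 3725845511.

3725845511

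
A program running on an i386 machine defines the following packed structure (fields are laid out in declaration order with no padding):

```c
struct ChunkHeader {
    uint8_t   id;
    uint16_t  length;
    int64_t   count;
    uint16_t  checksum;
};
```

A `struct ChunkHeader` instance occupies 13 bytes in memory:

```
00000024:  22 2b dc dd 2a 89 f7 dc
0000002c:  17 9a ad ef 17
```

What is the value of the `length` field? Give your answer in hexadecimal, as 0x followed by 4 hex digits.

0xDC2B

`length` follows `id` (1 byte), so it starts at byte offset 1 and occupies 2 bytes.
Bytes at offsets 1..2: 2B DC.
In little-endian order the low byte comes first in memory.
Reassemble most-significant byte first: DC 2B → 0xDC2B.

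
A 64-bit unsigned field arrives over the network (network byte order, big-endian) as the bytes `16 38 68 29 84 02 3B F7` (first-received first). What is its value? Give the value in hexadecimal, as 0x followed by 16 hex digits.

0x1638682984023BF7

Big-endian: lowest address holds the most-significant byte.
The bytes are already most-significant first: 0x1638682984023BF7.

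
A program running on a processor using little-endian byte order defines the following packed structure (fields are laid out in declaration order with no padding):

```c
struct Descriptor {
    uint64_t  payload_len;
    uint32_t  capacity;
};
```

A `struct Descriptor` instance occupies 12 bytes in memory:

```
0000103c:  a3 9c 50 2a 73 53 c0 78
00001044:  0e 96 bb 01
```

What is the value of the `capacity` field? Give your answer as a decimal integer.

`capacity` follows `payload_len` (8 bytes), so it starts at byte offset 8 and occupies 4 bytes.
Bytes at offsets 8..11: 0E 96 BB 01.
Little-endian stores the least-significant byte at the lowest address.
Reassemble most-significant byte first: 01 BB 96 0E → 0x01BB960E.
0x01BB960E = 29070862.

29070862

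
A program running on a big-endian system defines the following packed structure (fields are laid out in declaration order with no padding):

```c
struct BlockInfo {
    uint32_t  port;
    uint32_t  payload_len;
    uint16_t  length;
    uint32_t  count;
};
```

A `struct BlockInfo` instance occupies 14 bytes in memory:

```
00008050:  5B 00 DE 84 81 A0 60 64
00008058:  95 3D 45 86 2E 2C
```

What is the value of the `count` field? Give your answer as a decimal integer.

`count` follows `port` (4 B), `payload_len` (4 B), `length` (2 B), so it starts at offset 4 + 4 + 2 = 10 and occupies 4 bytes.
Bytes at offsets 10..13: 45 86 2E 2C.
Big-endian: lowest address holds the most-significant byte.
The bytes are already most-significant first: 0x45862E2C.
0x45862E2C = 1166421548.

1166421548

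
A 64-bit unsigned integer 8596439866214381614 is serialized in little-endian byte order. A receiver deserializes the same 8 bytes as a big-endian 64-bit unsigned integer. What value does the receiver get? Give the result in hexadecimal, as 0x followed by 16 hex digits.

0x2EF8B62E83B04C77

8596439866214381614 in 64-bit hexadecimal is 0x774CB0832EB6F82E.
Stored little-endian, the bytes at ascending addresses are 2E F8 B6 2E 83 B0 4C 77.
Read back as big-endian, the last byte is least significant, giving 0x2EF8B62E83B04C77.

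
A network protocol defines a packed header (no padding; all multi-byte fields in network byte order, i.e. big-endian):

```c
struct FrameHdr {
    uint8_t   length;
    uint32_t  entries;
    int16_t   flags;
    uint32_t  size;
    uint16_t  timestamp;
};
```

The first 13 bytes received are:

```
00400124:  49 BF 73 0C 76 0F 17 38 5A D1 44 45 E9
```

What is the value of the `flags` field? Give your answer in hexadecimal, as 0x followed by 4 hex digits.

`flags` follows `length` (1 B), `entries` (4 B), so it starts at offset 1 + 4 = 5 and occupies 2 bytes.
Bytes at offsets 5..6: 0F 17.
In big-endian order the high byte comes first in memory.
The bytes are already most-significant first: 0x0F17.

0x0F17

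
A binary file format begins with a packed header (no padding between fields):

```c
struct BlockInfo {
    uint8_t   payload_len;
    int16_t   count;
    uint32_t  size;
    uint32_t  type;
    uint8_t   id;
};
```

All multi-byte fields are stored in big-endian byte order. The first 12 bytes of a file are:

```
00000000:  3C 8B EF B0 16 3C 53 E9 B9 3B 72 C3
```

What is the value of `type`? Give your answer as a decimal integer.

`type` follows `payload_len` (1 B), `count` (2 B), `size` (4 B), so it starts at offset 1 + 2 + 4 = 7 and occupies 4 bytes.
Bytes at offsets 7..10: E9 B9 3B 72.
Big-endian: lowest address holds the most-significant byte.
The bytes are already most-significant first: 0xE9B93B72.
0xE9B93B72 = 3921230706.

3921230706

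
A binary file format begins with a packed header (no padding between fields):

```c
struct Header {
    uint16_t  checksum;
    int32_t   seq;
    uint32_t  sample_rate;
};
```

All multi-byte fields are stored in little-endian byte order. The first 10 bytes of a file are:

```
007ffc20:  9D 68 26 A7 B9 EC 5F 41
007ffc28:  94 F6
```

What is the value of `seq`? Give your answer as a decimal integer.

-323377370

`seq` follows `checksum` (2 bytes), so it starts at byte offset 2 and occupies 4 bytes.
Bytes at offsets 2..5: 26 A7 B9 EC.
Little-endian: lowest address holds the least-significant byte.
Reassemble most-significant byte first: EC B9 A7 26 → 0xECB9A726.
Top bit is set, so as a signed 32-bit value this is 0xECB9A726 − 2^32 = -323377370.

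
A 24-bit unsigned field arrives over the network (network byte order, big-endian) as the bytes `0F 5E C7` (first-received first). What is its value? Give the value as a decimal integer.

1007303

Big-endian: lowest address holds the most-significant byte.
The bytes are already most-significant first: 0x0F5EC7.
0x0F5EC7 = 1007303.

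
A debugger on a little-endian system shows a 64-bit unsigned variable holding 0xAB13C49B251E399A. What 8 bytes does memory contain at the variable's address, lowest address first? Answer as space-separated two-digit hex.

Split into bytes (most-significant first): AB 13 C4 9B 25 1E 39 9A.
In little-endian order the low byte comes first in memory.
So at ascending addresses the bytes are 9A 39 1E 25 9B C4 13 AB.

9A 39 1E 25 9B C4 13 AB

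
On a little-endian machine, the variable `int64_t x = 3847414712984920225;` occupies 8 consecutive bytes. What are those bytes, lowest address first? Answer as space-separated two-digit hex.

A1 E0 13 07 4C C3 64 35

3847414712984920225 in hexadecimal, padded to 64 bits, is 0x3564C34C0713E0A1.
Split into bytes (most-significant first): 35 64 C3 4C 07 13 E0 A1.
Little-endian: lowest address holds the least-significant byte.
So at ascending addresses the bytes are A1 E0 13 07 4C C3 64 35.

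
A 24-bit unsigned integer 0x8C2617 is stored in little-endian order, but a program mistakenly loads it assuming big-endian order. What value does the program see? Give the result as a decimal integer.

1517196

Stored little-endian, the bytes at ascending addresses are 17 26 8C.
Read back as big-endian, the last byte is least significant, giving 0x17268C.
0x17268C = 1517196.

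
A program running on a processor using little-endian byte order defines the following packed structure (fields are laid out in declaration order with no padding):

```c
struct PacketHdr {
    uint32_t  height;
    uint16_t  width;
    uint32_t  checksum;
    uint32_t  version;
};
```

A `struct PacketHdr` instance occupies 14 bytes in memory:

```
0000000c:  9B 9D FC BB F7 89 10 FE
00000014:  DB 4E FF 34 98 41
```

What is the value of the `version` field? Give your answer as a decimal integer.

`version` follows `height` (4 B), `width` (2 B), `checksum` (4 B), so it starts at offset 4 + 2 + 4 = 10 and occupies 4 bytes.
Bytes at offsets 10..13: FF 34 98 41.
In little-endian order the low byte comes first in memory.
Reassemble most-significant byte first: 41 98 34 FF → 0x419834FF.
0x419834FF = 1100494079.

1100494079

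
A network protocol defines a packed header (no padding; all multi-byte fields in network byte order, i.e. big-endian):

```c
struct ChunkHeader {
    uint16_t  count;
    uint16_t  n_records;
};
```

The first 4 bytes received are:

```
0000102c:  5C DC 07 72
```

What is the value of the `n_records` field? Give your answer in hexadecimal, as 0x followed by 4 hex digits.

0x0772

`n_records` follows `count` (2 bytes), so it starts at byte offset 2 and occupies 2 bytes.
Bytes at offsets 2..3: 07 72.
Big-endian stores the most-significant byte at the lowest address.
The bytes are already most-significant first: 0x0772.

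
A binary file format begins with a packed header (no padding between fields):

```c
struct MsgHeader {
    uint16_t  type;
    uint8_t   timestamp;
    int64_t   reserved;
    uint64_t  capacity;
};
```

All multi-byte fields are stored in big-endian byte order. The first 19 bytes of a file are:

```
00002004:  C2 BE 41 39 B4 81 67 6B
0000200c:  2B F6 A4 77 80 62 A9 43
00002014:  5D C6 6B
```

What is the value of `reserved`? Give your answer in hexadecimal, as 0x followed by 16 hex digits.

`reserved` follows `type` (2 B), `timestamp` (1 B), so it starts at offset 2 + 1 = 3 and occupies 8 bytes.
Bytes at offsets 3..10: 39 B4 81 67 6B 2B F6 A4.
Big-endian: lowest address holds the most-significant byte.
The bytes are already most-significant first: 0x39B481676B2BF6A4.

0x39B481676B2BF6A4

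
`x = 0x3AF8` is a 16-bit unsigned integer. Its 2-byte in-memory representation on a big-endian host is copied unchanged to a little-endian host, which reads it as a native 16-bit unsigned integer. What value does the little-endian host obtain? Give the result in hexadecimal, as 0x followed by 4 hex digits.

0xF83A

Stored big-endian, the bytes at ascending addresses are 3A F8.
Read back as little-endian, the first byte is least significant, giving 0xF83A.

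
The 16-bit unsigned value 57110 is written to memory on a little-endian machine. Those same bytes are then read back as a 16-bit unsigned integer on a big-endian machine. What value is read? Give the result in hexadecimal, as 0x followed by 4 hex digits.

57110 in 16-bit hexadecimal is 0xDF16.
Stored little-endian, the bytes at ascending addresses are 16 DF.
Read back as big-endian, the last byte is least significant, giving 0x16DF.

0x16DF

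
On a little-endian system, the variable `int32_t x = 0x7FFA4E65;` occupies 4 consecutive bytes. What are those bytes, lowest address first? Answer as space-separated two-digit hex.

Split into bytes (most-significant first): 7F FA 4E 65.
Little-endian stores the least-significant byte at the lowest address.
So at ascending addresses the bytes are 65 4E FA 7F.

65 4E FA 7F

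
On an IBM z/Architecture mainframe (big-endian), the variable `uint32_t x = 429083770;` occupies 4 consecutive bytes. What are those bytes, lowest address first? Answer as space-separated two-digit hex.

19 93 4C 7A

429083770 in hexadecimal, padded to 32 bits, is 0x19934C7A.
Split into bytes (most-significant first): 19 93 4C 7A.
Big-endian stores the most-significant byte at the lowest address.
So the memory order matches the most-significant-first order: 19 93 4C 7A.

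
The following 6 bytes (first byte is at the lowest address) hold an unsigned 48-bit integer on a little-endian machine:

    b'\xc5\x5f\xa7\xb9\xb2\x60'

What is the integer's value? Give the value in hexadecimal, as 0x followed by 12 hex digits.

In little-endian order the low byte comes first in memory.
Reassemble most-significant byte first: 60 B2 B9 A7 5F C5 → 0x60B2B9A75FC5.

0x60B2B9A75FC5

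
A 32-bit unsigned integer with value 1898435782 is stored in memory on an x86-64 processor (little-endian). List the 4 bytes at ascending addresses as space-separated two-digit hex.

C6 D4 27 71

1898435782 in hexadecimal, padded to 32 bits, is 0x7127D4C6.
Split into bytes (most-significant first): 71 27 D4 C6.
In little-endian order the low byte comes first in memory.
So at ascending addresses the bytes are C6 D4 27 71.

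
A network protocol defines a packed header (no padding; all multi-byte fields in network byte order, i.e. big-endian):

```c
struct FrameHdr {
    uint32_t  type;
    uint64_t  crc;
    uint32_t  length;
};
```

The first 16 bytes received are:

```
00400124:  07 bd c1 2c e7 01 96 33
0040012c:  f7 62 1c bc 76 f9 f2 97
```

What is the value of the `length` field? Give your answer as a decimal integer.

1996092055

`length` follows `type` (4 B), `crc` (8 B), so it starts at offset 4 + 8 = 12 and occupies 4 bytes.
Bytes at offsets 12..15: 76 F9 F2 97.
Big-endian: lowest address holds the most-significant byte.
The bytes are already most-significant first: 0x76F9F297.
0x76F9F297 = 1996092055.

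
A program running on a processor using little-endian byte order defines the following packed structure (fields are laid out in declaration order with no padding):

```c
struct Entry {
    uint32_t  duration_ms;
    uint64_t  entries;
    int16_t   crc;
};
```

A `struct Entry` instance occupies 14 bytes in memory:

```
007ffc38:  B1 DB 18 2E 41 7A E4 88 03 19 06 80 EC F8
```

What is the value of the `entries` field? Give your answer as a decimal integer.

`entries` follows `duration_ms` (4 bytes), so it starts at byte offset 4 and occupies 8 bytes.
Bytes at offsets 4..11: 41 7A E4 88 03 19 06 80.
In little-endian order the low byte comes first in memory.
Reassemble most-significant byte first: 80 06 19 03 88 E4 7A 41 → 0x8006190388E47A41.
0x8006190388E47A41 = 9225088389687310913.

9225088389687310913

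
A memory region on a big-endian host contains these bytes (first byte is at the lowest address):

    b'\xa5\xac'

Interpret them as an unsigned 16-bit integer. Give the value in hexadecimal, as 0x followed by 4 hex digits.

Big-endian stores the most-significant byte at the lowest address.
The bytes are already most-significant first: 0xA5AC.

0xA5AC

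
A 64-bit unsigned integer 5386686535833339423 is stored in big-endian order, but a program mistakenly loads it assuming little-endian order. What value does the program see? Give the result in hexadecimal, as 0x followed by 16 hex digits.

5386686535833339423 in 64-bit hexadecimal is 0x4AC15ADD4CB9C61F.
Stored big-endian, the bytes at ascending addresses are 4A C1 5A DD 4C B9 C6 1F.
Read back as little-endian, the first byte is least significant, giving 0x1FC6B94CDD5AC14A.

0x1FC6B94CDD5AC14A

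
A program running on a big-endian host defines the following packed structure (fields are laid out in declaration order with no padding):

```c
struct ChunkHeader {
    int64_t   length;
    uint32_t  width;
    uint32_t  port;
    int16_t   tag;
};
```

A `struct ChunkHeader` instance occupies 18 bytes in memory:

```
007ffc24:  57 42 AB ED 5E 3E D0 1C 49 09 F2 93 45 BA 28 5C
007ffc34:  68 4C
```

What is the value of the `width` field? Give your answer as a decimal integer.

1225388691

`width` follows `length` (8 bytes), so it starts at byte offset 8 and occupies 4 bytes.
Bytes at offsets 8..11: 49 09 F2 93.
In big-endian order the high byte comes first in memory.
The bytes are already most-significant first: 0x4909F293.
0x4909F293 = 1225388691.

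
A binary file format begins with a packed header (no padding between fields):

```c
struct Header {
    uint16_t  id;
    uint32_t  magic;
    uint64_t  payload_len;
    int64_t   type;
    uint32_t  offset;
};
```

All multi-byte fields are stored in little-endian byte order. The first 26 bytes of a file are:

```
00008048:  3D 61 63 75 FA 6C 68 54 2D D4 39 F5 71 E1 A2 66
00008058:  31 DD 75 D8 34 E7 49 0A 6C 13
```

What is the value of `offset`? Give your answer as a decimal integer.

`offset` follows `id` (2 B), `magic` (4 B), `payload_len` (8 B), `type` (8 B), so it starts at offset 2 + 4 + 8 + 8 = 22 and occupies 4 bytes.
Bytes at offsets 22..25: 49 0A 6C 13.
In little-endian order the low byte comes first in memory.
Reassemble most-significant byte first: 13 6C 0A 49 → 0x136C0A49.
0x136C0A49 = 325847625.

325847625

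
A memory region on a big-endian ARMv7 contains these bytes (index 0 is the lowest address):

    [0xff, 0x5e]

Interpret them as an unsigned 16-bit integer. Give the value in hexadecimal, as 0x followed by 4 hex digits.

0xFF5E

Big-endian stores the most-significant byte at the lowest address.
The bytes are already most-significant first: 0xFF5E.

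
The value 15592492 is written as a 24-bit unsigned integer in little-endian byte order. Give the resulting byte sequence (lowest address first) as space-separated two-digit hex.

15592492 in hexadecimal, padded to 24 bits, is 0xEDEC2C.
Split into bytes (most-significant first): ED EC 2C.
Little-endian stores the least-significant byte at the lowest address.
So at ascending addresses the bytes are 2C EC ED.

2C EC ED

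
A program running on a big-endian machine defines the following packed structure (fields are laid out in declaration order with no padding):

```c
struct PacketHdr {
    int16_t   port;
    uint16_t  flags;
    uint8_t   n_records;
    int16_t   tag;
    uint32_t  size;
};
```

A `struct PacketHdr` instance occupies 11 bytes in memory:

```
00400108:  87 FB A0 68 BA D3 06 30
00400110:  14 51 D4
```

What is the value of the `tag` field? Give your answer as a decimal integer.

`tag` follows `port` (2 B), `flags` (2 B), `n_records` (1 B), so it starts at offset 2 + 2 + 1 = 5 and occupies 2 bytes.
Bytes at offsets 5..6: D3 06.
In big-endian order the high byte comes first in memory.
The bytes are already most-significant first: 0xD306.
Top bit is set, so as a signed 16-bit value this is 0xD306 − 2^16 = -11514.

-11514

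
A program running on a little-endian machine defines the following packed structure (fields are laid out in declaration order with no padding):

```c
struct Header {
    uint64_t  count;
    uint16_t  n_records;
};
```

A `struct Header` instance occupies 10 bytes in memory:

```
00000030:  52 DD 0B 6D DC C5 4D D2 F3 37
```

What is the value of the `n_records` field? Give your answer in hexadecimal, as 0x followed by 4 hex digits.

0x37F3

`n_records` follows `count` (8 bytes), so it starts at byte offset 8 and occupies 2 bytes.
Bytes at offsets 8..9: F3 37.
Little-endian stores the least-significant byte at the lowest address.
Reassemble most-significant byte first: 37 F3 → 0x37F3.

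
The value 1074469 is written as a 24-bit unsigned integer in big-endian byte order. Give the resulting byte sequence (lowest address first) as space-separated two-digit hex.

1074469 in hexadecimal, padded to 24 bits, is 0x106525.
Split into bytes (most-significant first): 10 65 25.
Big-endian stores the most-significant byte at the lowest address.
So the memory order matches the most-significant-first order: 10 65 25.

10 65 25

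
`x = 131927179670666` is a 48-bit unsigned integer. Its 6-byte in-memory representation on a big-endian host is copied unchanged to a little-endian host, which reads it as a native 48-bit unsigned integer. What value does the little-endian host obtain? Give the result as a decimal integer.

131927179670666 in 48-bit hexadecimal is 0x77FCB0AE348A.
Stored big-endian, the bytes at ascending addresses are 77 FC B0 AE 34 8A.
Read back as little-endian, the first byte is least significant, giving 0x8A34AEB0FC77.
0x8A34AEB0FC77 = 151958873767031.

151958873767031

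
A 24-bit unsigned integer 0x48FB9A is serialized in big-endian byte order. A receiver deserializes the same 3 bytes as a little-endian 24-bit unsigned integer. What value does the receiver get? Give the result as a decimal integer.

Stored big-endian, the bytes at ascending addresses are 48 FB 9A.
Read back as little-endian, the first byte is least significant, giving 0x9AFB48.
0x9AFB48 = 10156872.

10156872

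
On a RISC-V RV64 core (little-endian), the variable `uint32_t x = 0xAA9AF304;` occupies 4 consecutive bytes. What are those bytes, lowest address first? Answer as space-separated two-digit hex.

04 F3 9A AA

Split into bytes (most-significant first): AA 9A F3 04.
Little-endian stores the least-significant byte at the lowest address.
So at ascending addresses the bytes are 04 F3 9A AA.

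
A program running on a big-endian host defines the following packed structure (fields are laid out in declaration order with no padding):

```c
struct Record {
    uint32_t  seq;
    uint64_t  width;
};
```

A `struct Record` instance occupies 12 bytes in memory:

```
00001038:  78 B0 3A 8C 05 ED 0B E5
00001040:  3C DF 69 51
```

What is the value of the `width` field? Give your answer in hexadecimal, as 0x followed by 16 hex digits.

0x05ED0BE53CDF6951

`width` follows `seq` (4 bytes), so it starts at byte offset 4 and occupies 8 bytes.
Bytes at offsets 4..11: 05 ED 0B E5 3C DF 69 51.
In big-endian order the high byte comes first in memory.
The bytes are already most-significant first: 0x05ED0BE53CDF6951.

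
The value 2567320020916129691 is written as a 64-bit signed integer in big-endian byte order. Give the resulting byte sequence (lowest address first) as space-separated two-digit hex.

2567320020916129691 in hexadecimal, padded to 64 bits, is 0x23A0F3F4EF744F9B.
Split into bytes (most-significant first): 23 A0 F3 F4 EF 74 4F 9B.
In big-endian order the high byte comes first in memory.
So the memory order matches the most-significant-first order: 23 A0 F3 F4 EF 74 4F 9B.

23 A0 F3 F4 EF 74 4F 9B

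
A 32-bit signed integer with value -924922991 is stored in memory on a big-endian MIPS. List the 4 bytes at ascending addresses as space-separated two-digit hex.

C8 DE CB 91

Two's complement of -924922991 in 32 bits: 924922991 = 0x3721346F; invert → 0xC8DECB90; add 1 → 0xC8DECB91.
Split into bytes (most-significant first): C8 DE CB 91.
Big-endian: lowest address holds the most-significant byte.
So the memory order matches the most-significant-first order: C8 DE CB 91.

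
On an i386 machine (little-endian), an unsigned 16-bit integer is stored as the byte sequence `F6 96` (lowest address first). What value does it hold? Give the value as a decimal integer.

Little-endian: lowest address holds the least-significant byte.
Reassemble most-significant byte first: 96 F6 → 0x96F6.
0x96F6 = 38646.

38646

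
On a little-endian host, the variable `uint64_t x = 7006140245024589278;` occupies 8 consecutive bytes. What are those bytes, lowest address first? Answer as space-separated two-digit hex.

7006140245024589278 in hexadecimal, padded to 64 bits, is 0x613ACF6EC74245DE.
Split into bytes (most-significant first): 61 3A CF 6E C7 42 45 DE.
Little-endian: lowest address holds the least-significant byte.
So at ascending addresses the bytes are DE 45 42 C7 6E CF 3A 61.

DE 45 42 C7 6E CF 3A 61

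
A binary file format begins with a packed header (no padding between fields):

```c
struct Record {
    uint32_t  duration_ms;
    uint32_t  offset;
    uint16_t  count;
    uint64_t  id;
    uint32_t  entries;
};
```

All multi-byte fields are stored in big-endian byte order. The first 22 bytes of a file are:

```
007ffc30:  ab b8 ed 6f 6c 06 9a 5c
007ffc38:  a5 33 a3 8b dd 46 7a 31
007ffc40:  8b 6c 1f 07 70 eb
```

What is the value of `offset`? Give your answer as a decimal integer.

1812372060

`offset` follows `duration_ms` (4 bytes), so it starts at byte offset 4 and occupies 4 bytes.
Bytes at offsets 4..7: 6C 06 9A 5C.
Big-endian stores the most-significant byte at the lowest address.
The bytes are already most-significant first: 0x6C069A5C.
0x6C069A5C = 1812372060.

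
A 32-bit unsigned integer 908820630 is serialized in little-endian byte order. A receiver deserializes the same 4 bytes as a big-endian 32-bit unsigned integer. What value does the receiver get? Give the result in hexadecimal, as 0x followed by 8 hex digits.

0x96802B36

908820630 in 32-bit hexadecimal is 0x362B8096.
Stored little-endian, the bytes at ascending addresses are 96 80 2B 36.
Read back as big-endian, the last byte is least significant, giving 0x96802B36.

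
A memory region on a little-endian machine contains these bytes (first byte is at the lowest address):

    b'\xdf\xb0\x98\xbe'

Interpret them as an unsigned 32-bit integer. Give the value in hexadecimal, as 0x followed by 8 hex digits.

In little-endian order the low byte comes first in memory.
Reassemble most-significant byte first: BE 98 B0 DF → 0xBE98B0DF.

0xBE98B0DF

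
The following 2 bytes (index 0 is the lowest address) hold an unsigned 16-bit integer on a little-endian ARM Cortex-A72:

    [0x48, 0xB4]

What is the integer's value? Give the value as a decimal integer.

Little-endian: lowest address holds the least-significant byte.
Reassemble most-significant byte first: B4 48 → 0xB448.
0xB448 = 46152.

46152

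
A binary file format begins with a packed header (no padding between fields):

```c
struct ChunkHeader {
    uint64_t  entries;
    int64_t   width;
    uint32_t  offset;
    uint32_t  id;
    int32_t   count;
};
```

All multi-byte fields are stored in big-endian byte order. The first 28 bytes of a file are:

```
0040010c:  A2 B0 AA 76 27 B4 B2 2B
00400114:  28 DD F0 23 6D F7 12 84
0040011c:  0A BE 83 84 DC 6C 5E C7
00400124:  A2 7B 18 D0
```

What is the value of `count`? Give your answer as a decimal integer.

-1568991024

`count` follows `entries` (8 B), `width` (8 B), `offset` (4 B), `id` (4 B), so it starts at offset 8 + 8 + 4 + 4 = 24 and occupies 4 bytes.
Bytes at offsets 24..27: A2 7B 18 D0.
Big-endian: lowest address holds the most-significant byte.
The bytes are already most-significant first: 0xA27B18D0.
Top bit is set, so as a signed 32-bit value this is 0xA27B18D0 − 2^32 = -1568991024.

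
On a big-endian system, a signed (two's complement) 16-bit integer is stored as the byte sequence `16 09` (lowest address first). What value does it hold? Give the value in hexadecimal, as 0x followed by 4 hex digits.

Big-endian: lowest address holds the most-significant byte.
The bytes are already most-significant first: 0x1609.

0x1609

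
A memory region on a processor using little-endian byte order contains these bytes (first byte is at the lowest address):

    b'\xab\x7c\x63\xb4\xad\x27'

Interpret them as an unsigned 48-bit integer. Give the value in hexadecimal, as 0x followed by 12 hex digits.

0x27ADB4637CAB

Little-endian: lowest address holds the least-significant byte.
Reassemble most-significant byte first: 27 AD B4 63 7C AB → 0x27ADB4637CAB.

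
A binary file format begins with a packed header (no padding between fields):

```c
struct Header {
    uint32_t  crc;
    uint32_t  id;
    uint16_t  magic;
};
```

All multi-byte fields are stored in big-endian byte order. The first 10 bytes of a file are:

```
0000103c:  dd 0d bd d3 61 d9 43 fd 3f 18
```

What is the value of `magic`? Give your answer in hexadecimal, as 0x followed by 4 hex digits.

0x3F18

`magic` follows `crc` (4 B), `id` (4 B), so it starts at offset 4 + 4 = 8 and occupies 2 bytes.
Bytes at offsets 8..9: 3F 18.
In big-endian order the high byte comes first in memory.
The bytes are already most-significant first: 0x3F18.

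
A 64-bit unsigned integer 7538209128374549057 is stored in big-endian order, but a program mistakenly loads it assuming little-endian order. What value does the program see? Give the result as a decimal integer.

7538209128374549057 in 64-bit hexadecimal is 0x689D19435B5F3A41.
Stored big-endian, the bytes at ascending addresses are 68 9D 19 43 5B 5F 3A 41.
Read back as little-endian, the first byte is least significant, giving 0x413A5F5B43199D68.
0x413A5F5B43199D68 = 4700174006686948712.

4700174006686948712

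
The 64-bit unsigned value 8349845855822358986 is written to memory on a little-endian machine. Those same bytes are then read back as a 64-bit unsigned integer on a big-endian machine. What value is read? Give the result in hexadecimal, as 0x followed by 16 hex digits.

8349845855822358986 in 64-bit hexadecimal is 0x73E09C91058F29CA.
Stored little-endian, the bytes at ascending addresses are CA 29 8F 05 91 9C E0 73.
Read back as big-endian, the last byte is least significant, giving 0xCA298F05919CE073.

0xCA298F05919CE073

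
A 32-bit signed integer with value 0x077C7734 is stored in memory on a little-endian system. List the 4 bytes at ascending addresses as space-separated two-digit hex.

34 77 7C 07

Split into bytes (most-significant first): 07 7C 77 34.
In little-endian order the low byte comes first in memory.
So at ascending addresses the bytes are 34 77 7C 07.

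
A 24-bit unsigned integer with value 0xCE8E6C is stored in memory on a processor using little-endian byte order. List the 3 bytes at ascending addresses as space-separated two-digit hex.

6C 8E CE

Split into bytes (most-significant first): CE 8E 6C.
Little-endian: lowest address holds the least-significant byte.
So at ascending addresses the bytes are 6C 8E CE.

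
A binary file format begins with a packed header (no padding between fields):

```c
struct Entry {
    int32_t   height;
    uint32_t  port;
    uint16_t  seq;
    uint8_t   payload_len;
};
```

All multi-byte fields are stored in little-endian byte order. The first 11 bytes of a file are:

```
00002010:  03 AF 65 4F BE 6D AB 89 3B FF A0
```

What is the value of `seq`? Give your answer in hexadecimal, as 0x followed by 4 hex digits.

0xFF3B

`seq` follows `height` (4 B), `port` (4 B), so it starts at offset 4 + 4 = 8 and occupies 2 bytes.
Bytes at offsets 8..9: 3B FF.
Little-endian: lowest address holds the least-significant byte.
Reassemble most-significant byte first: FF 3B → 0xFF3B.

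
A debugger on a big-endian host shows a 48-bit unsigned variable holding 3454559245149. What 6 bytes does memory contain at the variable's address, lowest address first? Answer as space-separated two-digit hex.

3454559245149 in hexadecimal, padded to 48 bits, is 0x032453C6D35D.
Split into bytes (most-significant first): 03 24 53 C6 D3 5D.
In big-endian order the high byte comes first in memory.
So the memory order matches the most-significant-first order: 03 24 53 C6 D3 5D.

03 24 53 C6 D3 5D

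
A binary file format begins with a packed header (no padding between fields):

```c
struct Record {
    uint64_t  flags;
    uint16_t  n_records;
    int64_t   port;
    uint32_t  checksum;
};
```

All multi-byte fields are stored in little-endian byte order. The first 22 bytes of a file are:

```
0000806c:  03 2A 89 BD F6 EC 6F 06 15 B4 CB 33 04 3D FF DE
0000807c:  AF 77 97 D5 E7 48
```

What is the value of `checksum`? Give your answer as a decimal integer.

`checksum` follows `flags` (8 B), `n_records` (2 B), `port` (8 B), so it starts at offset 8 + 2 + 8 = 18 and occupies 4 bytes.
Bytes at offsets 18..21: 97 D5 E7 48.
Little-endian: lowest address holds the least-significant byte.
Reassemble most-significant byte first: 48 E7 D5 97 → 0x48E7D597.
0x48E7D597 = 1223153047.

1223153047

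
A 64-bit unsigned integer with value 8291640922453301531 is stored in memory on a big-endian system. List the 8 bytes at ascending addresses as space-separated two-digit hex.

73 11 D3 7C EB EB D9 1B

8291640922453301531 in hexadecimal, padded to 64 bits, is 0x7311D37CEBEBD91B.
Split into bytes (most-significant first): 73 11 D3 7C EB EB D9 1B.
Big-endian: lowest address holds the most-significant byte.
So the memory order matches the most-significant-first order: 73 11 D3 7C EB EB D9 1B.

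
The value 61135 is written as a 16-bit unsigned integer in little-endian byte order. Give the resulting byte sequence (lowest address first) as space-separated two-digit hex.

CF EE

61135 in hexadecimal, padded to 16 bits, is 0xEECF.
Split into bytes (most-significant first): EE CF.
In little-endian order the low byte comes first in memory.
So at ascending addresses the bytes are CF EE.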